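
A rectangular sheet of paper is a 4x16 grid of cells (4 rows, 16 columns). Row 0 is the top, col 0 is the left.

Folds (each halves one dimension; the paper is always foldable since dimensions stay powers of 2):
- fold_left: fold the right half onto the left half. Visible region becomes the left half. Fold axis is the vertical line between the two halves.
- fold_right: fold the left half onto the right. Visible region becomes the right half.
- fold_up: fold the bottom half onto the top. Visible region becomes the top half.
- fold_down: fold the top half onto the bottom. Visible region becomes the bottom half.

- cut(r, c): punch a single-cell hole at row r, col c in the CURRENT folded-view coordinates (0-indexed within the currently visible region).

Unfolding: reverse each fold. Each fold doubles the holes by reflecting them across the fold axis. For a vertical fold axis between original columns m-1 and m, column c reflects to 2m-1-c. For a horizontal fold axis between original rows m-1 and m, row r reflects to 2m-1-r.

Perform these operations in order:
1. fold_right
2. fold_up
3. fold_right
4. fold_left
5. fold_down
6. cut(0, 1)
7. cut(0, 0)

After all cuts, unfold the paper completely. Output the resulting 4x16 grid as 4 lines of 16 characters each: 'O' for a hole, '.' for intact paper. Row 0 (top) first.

Op 1 fold_right: fold axis v@8; visible region now rows[0,4) x cols[8,16) = 4x8
Op 2 fold_up: fold axis h@2; visible region now rows[0,2) x cols[8,16) = 2x8
Op 3 fold_right: fold axis v@12; visible region now rows[0,2) x cols[12,16) = 2x4
Op 4 fold_left: fold axis v@14; visible region now rows[0,2) x cols[12,14) = 2x2
Op 5 fold_down: fold axis h@1; visible region now rows[1,2) x cols[12,14) = 1x2
Op 6 cut(0, 1): punch at orig (1,13); cuts so far [(1, 13)]; region rows[1,2) x cols[12,14) = 1x2
Op 7 cut(0, 0): punch at orig (1,12); cuts so far [(1, 12), (1, 13)]; region rows[1,2) x cols[12,14) = 1x2
Unfold 1 (reflect across h@1): 4 holes -> [(0, 12), (0, 13), (1, 12), (1, 13)]
Unfold 2 (reflect across v@14): 8 holes -> [(0, 12), (0, 13), (0, 14), (0, 15), (1, 12), (1, 13), (1, 14), (1, 15)]
Unfold 3 (reflect across v@12): 16 holes -> [(0, 8), (0, 9), (0, 10), (0, 11), (0, 12), (0, 13), (0, 14), (0, 15), (1, 8), (1, 9), (1, 10), (1, 11), (1, 12), (1, 13), (1, 14), (1, 15)]
Unfold 4 (reflect across h@2): 32 holes -> [(0, 8), (0, 9), (0, 10), (0, 11), (0, 12), (0, 13), (0, 14), (0, 15), (1, 8), (1, 9), (1, 10), (1, 11), (1, 12), (1, 13), (1, 14), (1, 15), (2, 8), (2, 9), (2, 10), (2, 11), (2, 12), (2, 13), (2, 14), (2, 15), (3, 8), (3, 9), (3, 10), (3, 11), (3, 12), (3, 13), (3, 14), (3, 15)]
Unfold 5 (reflect across v@8): 64 holes -> [(0, 0), (0, 1), (0, 2), (0, 3), (0, 4), (0, 5), (0, 6), (0, 7), (0, 8), (0, 9), (0, 10), (0, 11), (0, 12), (0, 13), (0, 14), (0, 15), (1, 0), (1, 1), (1, 2), (1, 3), (1, 4), (1, 5), (1, 6), (1, 7), (1, 8), (1, 9), (1, 10), (1, 11), (1, 12), (1, 13), (1, 14), (1, 15), (2, 0), (2, 1), (2, 2), (2, 3), (2, 4), (2, 5), (2, 6), (2, 7), (2, 8), (2, 9), (2, 10), (2, 11), (2, 12), (2, 13), (2, 14), (2, 15), (3, 0), (3, 1), (3, 2), (3, 3), (3, 4), (3, 5), (3, 6), (3, 7), (3, 8), (3, 9), (3, 10), (3, 11), (3, 12), (3, 13), (3, 14), (3, 15)]

Answer: OOOOOOOOOOOOOOOO
OOOOOOOOOOOOOOOO
OOOOOOOOOOOOOOOO
OOOOOOOOOOOOOOOO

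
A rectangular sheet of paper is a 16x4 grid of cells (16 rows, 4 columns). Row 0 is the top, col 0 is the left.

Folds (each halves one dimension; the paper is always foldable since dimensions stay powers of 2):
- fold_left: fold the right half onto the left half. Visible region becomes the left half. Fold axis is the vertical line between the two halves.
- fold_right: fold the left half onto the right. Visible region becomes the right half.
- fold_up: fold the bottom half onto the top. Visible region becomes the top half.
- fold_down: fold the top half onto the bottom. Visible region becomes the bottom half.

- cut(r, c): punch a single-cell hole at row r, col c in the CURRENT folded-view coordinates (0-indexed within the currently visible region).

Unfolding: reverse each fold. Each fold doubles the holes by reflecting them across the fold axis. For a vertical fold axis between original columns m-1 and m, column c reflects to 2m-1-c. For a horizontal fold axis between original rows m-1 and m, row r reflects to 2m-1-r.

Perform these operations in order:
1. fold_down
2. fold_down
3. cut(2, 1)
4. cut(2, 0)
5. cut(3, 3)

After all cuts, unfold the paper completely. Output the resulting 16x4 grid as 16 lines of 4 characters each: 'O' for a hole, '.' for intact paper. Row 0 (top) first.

Op 1 fold_down: fold axis h@8; visible region now rows[8,16) x cols[0,4) = 8x4
Op 2 fold_down: fold axis h@12; visible region now rows[12,16) x cols[0,4) = 4x4
Op 3 cut(2, 1): punch at orig (14,1); cuts so far [(14, 1)]; region rows[12,16) x cols[0,4) = 4x4
Op 4 cut(2, 0): punch at orig (14,0); cuts so far [(14, 0), (14, 1)]; region rows[12,16) x cols[0,4) = 4x4
Op 5 cut(3, 3): punch at orig (15,3); cuts so far [(14, 0), (14, 1), (15, 3)]; region rows[12,16) x cols[0,4) = 4x4
Unfold 1 (reflect across h@12): 6 holes -> [(8, 3), (9, 0), (9, 1), (14, 0), (14, 1), (15, 3)]
Unfold 2 (reflect across h@8): 12 holes -> [(0, 3), (1, 0), (1, 1), (6, 0), (6, 1), (7, 3), (8, 3), (9, 0), (9, 1), (14, 0), (14, 1), (15, 3)]

Answer: ...O
OO..
....
....
....
....
OO..
...O
...O
OO..
....
....
....
....
OO..
...O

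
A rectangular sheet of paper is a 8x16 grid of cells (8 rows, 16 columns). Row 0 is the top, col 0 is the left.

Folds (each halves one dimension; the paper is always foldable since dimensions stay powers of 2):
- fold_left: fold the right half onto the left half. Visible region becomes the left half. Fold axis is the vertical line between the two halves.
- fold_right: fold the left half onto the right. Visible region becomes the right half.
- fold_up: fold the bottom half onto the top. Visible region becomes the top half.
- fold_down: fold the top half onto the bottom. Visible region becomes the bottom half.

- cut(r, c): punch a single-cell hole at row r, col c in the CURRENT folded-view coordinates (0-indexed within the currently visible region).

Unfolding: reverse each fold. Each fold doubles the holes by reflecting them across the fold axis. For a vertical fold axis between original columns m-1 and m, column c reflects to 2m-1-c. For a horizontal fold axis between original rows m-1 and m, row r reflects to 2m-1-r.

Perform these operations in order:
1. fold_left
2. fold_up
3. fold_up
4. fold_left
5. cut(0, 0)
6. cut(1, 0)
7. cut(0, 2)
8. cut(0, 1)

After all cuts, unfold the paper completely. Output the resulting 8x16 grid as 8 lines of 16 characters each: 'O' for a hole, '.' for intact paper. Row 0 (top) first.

Op 1 fold_left: fold axis v@8; visible region now rows[0,8) x cols[0,8) = 8x8
Op 2 fold_up: fold axis h@4; visible region now rows[0,4) x cols[0,8) = 4x8
Op 3 fold_up: fold axis h@2; visible region now rows[0,2) x cols[0,8) = 2x8
Op 4 fold_left: fold axis v@4; visible region now rows[0,2) x cols[0,4) = 2x4
Op 5 cut(0, 0): punch at orig (0,0); cuts so far [(0, 0)]; region rows[0,2) x cols[0,4) = 2x4
Op 6 cut(1, 0): punch at orig (1,0); cuts so far [(0, 0), (1, 0)]; region rows[0,2) x cols[0,4) = 2x4
Op 7 cut(0, 2): punch at orig (0,2); cuts so far [(0, 0), (0, 2), (1, 0)]; region rows[0,2) x cols[0,4) = 2x4
Op 8 cut(0, 1): punch at orig (0,1); cuts so far [(0, 0), (0, 1), (0, 2), (1, 0)]; region rows[0,2) x cols[0,4) = 2x4
Unfold 1 (reflect across v@4): 8 holes -> [(0, 0), (0, 1), (0, 2), (0, 5), (0, 6), (0, 7), (1, 0), (1, 7)]
Unfold 2 (reflect across h@2): 16 holes -> [(0, 0), (0, 1), (0, 2), (0, 5), (0, 6), (0, 7), (1, 0), (1, 7), (2, 0), (2, 7), (3, 0), (3, 1), (3, 2), (3, 5), (3, 6), (3, 7)]
Unfold 3 (reflect across h@4): 32 holes -> [(0, 0), (0, 1), (0, 2), (0, 5), (0, 6), (0, 7), (1, 0), (1, 7), (2, 0), (2, 7), (3, 0), (3, 1), (3, 2), (3, 5), (3, 6), (3, 7), (4, 0), (4, 1), (4, 2), (4, 5), (4, 6), (4, 7), (5, 0), (5, 7), (6, 0), (6, 7), (7, 0), (7, 1), (7, 2), (7, 5), (7, 6), (7, 7)]
Unfold 4 (reflect across v@8): 64 holes -> [(0, 0), (0, 1), (0, 2), (0, 5), (0, 6), (0, 7), (0, 8), (0, 9), (0, 10), (0, 13), (0, 14), (0, 15), (1, 0), (1, 7), (1, 8), (1, 15), (2, 0), (2, 7), (2, 8), (2, 15), (3, 0), (3, 1), (3, 2), (3, 5), (3, 6), (3, 7), (3, 8), (3, 9), (3, 10), (3, 13), (3, 14), (3, 15), (4, 0), (4, 1), (4, 2), (4, 5), (4, 6), (4, 7), (4, 8), (4, 9), (4, 10), (4, 13), (4, 14), (4, 15), (5, 0), (5, 7), (5, 8), (5, 15), (6, 0), (6, 7), (6, 8), (6, 15), (7, 0), (7, 1), (7, 2), (7, 5), (7, 6), (7, 7), (7, 8), (7, 9), (7, 10), (7, 13), (7, 14), (7, 15)]

Answer: OOO..OOOOOO..OOO
O......OO......O
O......OO......O
OOO..OOOOOO..OOO
OOO..OOOOOO..OOO
O......OO......O
O......OO......O
OOO..OOOOOO..OOO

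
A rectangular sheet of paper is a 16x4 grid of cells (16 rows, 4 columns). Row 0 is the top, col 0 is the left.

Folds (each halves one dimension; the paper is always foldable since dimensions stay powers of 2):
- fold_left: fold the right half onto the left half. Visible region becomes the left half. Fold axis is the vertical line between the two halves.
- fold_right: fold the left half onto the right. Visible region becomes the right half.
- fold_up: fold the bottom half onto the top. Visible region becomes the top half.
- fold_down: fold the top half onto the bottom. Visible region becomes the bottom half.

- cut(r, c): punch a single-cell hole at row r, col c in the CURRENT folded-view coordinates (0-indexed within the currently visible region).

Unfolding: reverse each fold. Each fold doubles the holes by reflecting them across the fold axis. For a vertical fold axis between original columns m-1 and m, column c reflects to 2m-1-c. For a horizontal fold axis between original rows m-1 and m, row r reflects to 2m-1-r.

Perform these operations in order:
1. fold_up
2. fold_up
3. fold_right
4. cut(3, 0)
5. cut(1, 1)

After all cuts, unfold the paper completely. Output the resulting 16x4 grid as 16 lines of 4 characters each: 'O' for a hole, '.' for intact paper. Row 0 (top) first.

Op 1 fold_up: fold axis h@8; visible region now rows[0,8) x cols[0,4) = 8x4
Op 2 fold_up: fold axis h@4; visible region now rows[0,4) x cols[0,4) = 4x4
Op 3 fold_right: fold axis v@2; visible region now rows[0,4) x cols[2,4) = 4x2
Op 4 cut(3, 0): punch at orig (3,2); cuts so far [(3, 2)]; region rows[0,4) x cols[2,4) = 4x2
Op 5 cut(1, 1): punch at orig (1,3); cuts so far [(1, 3), (3, 2)]; region rows[0,4) x cols[2,4) = 4x2
Unfold 1 (reflect across v@2): 4 holes -> [(1, 0), (1, 3), (3, 1), (3, 2)]
Unfold 2 (reflect across h@4): 8 holes -> [(1, 0), (1, 3), (3, 1), (3, 2), (4, 1), (4, 2), (6, 0), (6, 3)]
Unfold 3 (reflect across h@8): 16 holes -> [(1, 0), (1, 3), (3, 1), (3, 2), (4, 1), (4, 2), (6, 0), (6, 3), (9, 0), (9, 3), (11, 1), (11, 2), (12, 1), (12, 2), (14, 0), (14, 3)]

Answer: ....
O..O
....
.OO.
.OO.
....
O..O
....
....
O..O
....
.OO.
.OO.
....
O..O
....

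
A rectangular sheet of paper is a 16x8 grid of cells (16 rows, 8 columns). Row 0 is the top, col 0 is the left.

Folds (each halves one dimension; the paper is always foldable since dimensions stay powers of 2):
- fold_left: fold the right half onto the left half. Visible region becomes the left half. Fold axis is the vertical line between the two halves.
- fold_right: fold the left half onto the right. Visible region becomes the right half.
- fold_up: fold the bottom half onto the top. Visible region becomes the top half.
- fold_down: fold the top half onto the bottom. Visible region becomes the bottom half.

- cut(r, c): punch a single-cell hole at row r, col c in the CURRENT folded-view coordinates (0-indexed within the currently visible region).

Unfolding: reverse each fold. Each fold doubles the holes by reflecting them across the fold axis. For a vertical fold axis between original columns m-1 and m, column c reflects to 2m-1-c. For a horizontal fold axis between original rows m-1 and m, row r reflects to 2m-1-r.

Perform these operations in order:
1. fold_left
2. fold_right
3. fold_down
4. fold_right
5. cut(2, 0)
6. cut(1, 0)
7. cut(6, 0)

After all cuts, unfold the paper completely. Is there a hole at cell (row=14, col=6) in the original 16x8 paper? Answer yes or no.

Op 1 fold_left: fold axis v@4; visible region now rows[0,16) x cols[0,4) = 16x4
Op 2 fold_right: fold axis v@2; visible region now rows[0,16) x cols[2,4) = 16x2
Op 3 fold_down: fold axis h@8; visible region now rows[8,16) x cols[2,4) = 8x2
Op 4 fold_right: fold axis v@3; visible region now rows[8,16) x cols[3,4) = 8x1
Op 5 cut(2, 0): punch at orig (10,3); cuts so far [(10, 3)]; region rows[8,16) x cols[3,4) = 8x1
Op 6 cut(1, 0): punch at orig (9,3); cuts so far [(9, 3), (10, 3)]; region rows[8,16) x cols[3,4) = 8x1
Op 7 cut(6, 0): punch at orig (14,3); cuts so far [(9, 3), (10, 3), (14, 3)]; region rows[8,16) x cols[3,4) = 8x1
Unfold 1 (reflect across v@3): 6 holes -> [(9, 2), (9, 3), (10, 2), (10, 3), (14, 2), (14, 3)]
Unfold 2 (reflect across h@8): 12 holes -> [(1, 2), (1, 3), (5, 2), (5, 3), (6, 2), (6, 3), (9, 2), (9, 3), (10, 2), (10, 3), (14, 2), (14, 3)]
Unfold 3 (reflect across v@2): 24 holes -> [(1, 0), (1, 1), (1, 2), (1, 3), (5, 0), (5, 1), (5, 2), (5, 3), (6, 0), (6, 1), (6, 2), (6, 3), (9, 0), (9, 1), (9, 2), (9, 3), (10, 0), (10, 1), (10, 2), (10, 3), (14, 0), (14, 1), (14, 2), (14, 3)]
Unfold 4 (reflect across v@4): 48 holes -> [(1, 0), (1, 1), (1, 2), (1, 3), (1, 4), (1, 5), (1, 6), (1, 7), (5, 0), (5, 1), (5, 2), (5, 3), (5, 4), (5, 5), (5, 6), (5, 7), (6, 0), (6, 1), (6, 2), (6, 3), (6, 4), (6, 5), (6, 6), (6, 7), (9, 0), (9, 1), (9, 2), (9, 3), (9, 4), (9, 5), (9, 6), (9, 7), (10, 0), (10, 1), (10, 2), (10, 3), (10, 4), (10, 5), (10, 6), (10, 7), (14, 0), (14, 1), (14, 2), (14, 3), (14, 4), (14, 5), (14, 6), (14, 7)]
Holes: [(1, 0), (1, 1), (1, 2), (1, 3), (1, 4), (1, 5), (1, 6), (1, 7), (5, 0), (5, 1), (5, 2), (5, 3), (5, 4), (5, 5), (5, 6), (5, 7), (6, 0), (6, 1), (6, 2), (6, 3), (6, 4), (6, 5), (6, 6), (6, 7), (9, 0), (9, 1), (9, 2), (9, 3), (9, 4), (9, 5), (9, 6), (9, 7), (10, 0), (10, 1), (10, 2), (10, 3), (10, 4), (10, 5), (10, 6), (10, 7), (14, 0), (14, 1), (14, 2), (14, 3), (14, 4), (14, 5), (14, 6), (14, 7)]

Answer: yes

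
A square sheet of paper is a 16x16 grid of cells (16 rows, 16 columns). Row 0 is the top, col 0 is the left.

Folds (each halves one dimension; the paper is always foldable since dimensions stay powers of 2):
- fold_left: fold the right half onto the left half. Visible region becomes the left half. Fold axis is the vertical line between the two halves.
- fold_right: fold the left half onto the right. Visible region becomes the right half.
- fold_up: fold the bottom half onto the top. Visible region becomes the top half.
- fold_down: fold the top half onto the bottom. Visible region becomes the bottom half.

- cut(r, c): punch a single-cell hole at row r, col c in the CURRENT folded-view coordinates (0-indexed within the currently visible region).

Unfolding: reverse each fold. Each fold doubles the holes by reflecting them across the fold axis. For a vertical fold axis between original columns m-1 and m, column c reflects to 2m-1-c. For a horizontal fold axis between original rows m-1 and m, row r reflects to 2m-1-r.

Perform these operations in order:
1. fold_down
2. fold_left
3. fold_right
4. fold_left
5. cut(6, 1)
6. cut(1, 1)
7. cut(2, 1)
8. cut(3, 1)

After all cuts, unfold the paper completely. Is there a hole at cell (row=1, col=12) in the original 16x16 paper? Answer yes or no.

Op 1 fold_down: fold axis h@8; visible region now rows[8,16) x cols[0,16) = 8x16
Op 2 fold_left: fold axis v@8; visible region now rows[8,16) x cols[0,8) = 8x8
Op 3 fold_right: fold axis v@4; visible region now rows[8,16) x cols[4,8) = 8x4
Op 4 fold_left: fold axis v@6; visible region now rows[8,16) x cols[4,6) = 8x2
Op 5 cut(6, 1): punch at orig (14,5); cuts so far [(14, 5)]; region rows[8,16) x cols[4,6) = 8x2
Op 6 cut(1, 1): punch at orig (9,5); cuts so far [(9, 5), (14, 5)]; region rows[8,16) x cols[4,6) = 8x2
Op 7 cut(2, 1): punch at orig (10,5); cuts so far [(9, 5), (10, 5), (14, 5)]; region rows[8,16) x cols[4,6) = 8x2
Op 8 cut(3, 1): punch at orig (11,5); cuts so far [(9, 5), (10, 5), (11, 5), (14, 5)]; region rows[8,16) x cols[4,6) = 8x2
Unfold 1 (reflect across v@6): 8 holes -> [(9, 5), (9, 6), (10, 5), (10, 6), (11, 5), (11, 6), (14, 5), (14, 6)]
Unfold 2 (reflect across v@4): 16 holes -> [(9, 1), (9, 2), (9, 5), (9, 6), (10, 1), (10, 2), (10, 5), (10, 6), (11, 1), (11, 2), (11, 5), (11, 6), (14, 1), (14, 2), (14, 5), (14, 6)]
Unfold 3 (reflect across v@8): 32 holes -> [(9, 1), (9, 2), (9, 5), (9, 6), (9, 9), (9, 10), (9, 13), (9, 14), (10, 1), (10, 2), (10, 5), (10, 6), (10, 9), (10, 10), (10, 13), (10, 14), (11, 1), (11, 2), (11, 5), (11, 6), (11, 9), (11, 10), (11, 13), (11, 14), (14, 1), (14, 2), (14, 5), (14, 6), (14, 9), (14, 10), (14, 13), (14, 14)]
Unfold 4 (reflect across h@8): 64 holes -> [(1, 1), (1, 2), (1, 5), (1, 6), (1, 9), (1, 10), (1, 13), (1, 14), (4, 1), (4, 2), (4, 5), (4, 6), (4, 9), (4, 10), (4, 13), (4, 14), (5, 1), (5, 2), (5, 5), (5, 6), (5, 9), (5, 10), (5, 13), (5, 14), (6, 1), (6, 2), (6, 5), (6, 6), (6, 9), (6, 10), (6, 13), (6, 14), (9, 1), (9, 2), (9, 5), (9, 6), (9, 9), (9, 10), (9, 13), (9, 14), (10, 1), (10, 2), (10, 5), (10, 6), (10, 9), (10, 10), (10, 13), (10, 14), (11, 1), (11, 2), (11, 5), (11, 6), (11, 9), (11, 10), (11, 13), (11, 14), (14, 1), (14, 2), (14, 5), (14, 6), (14, 9), (14, 10), (14, 13), (14, 14)]
Holes: [(1, 1), (1, 2), (1, 5), (1, 6), (1, 9), (1, 10), (1, 13), (1, 14), (4, 1), (4, 2), (4, 5), (4, 6), (4, 9), (4, 10), (4, 13), (4, 14), (5, 1), (5, 2), (5, 5), (5, 6), (5, 9), (5, 10), (5, 13), (5, 14), (6, 1), (6, 2), (6, 5), (6, 6), (6, 9), (6, 10), (6, 13), (6, 14), (9, 1), (9, 2), (9, 5), (9, 6), (9, 9), (9, 10), (9, 13), (9, 14), (10, 1), (10, 2), (10, 5), (10, 6), (10, 9), (10, 10), (10, 13), (10, 14), (11, 1), (11, 2), (11, 5), (11, 6), (11, 9), (11, 10), (11, 13), (11, 14), (14, 1), (14, 2), (14, 5), (14, 6), (14, 9), (14, 10), (14, 13), (14, 14)]

Answer: no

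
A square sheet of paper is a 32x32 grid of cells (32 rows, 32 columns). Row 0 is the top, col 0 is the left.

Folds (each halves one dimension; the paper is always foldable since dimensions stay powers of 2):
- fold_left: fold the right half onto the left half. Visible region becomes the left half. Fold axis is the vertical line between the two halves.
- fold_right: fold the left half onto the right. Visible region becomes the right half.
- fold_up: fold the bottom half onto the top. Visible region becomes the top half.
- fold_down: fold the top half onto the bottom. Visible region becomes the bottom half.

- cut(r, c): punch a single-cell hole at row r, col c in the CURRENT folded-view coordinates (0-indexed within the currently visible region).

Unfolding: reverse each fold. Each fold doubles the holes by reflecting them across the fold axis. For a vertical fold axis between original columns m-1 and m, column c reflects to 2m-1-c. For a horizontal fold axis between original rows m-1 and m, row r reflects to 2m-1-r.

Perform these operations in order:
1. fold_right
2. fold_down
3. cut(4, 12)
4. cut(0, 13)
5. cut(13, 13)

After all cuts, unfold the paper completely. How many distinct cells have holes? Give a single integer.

Op 1 fold_right: fold axis v@16; visible region now rows[0,32) x cols[16,32) = 32x16
Op 2 fold_down: fold axis h@16; visible region now rows[16,32) x cols[16,32) = 16x16
Op 3 cut(4, 12): punch at orig (20,28); cuts so far [(20, 28)]; region rows[16,32) x cols[16,32) = 16x16
Op 4 cut(0, 13): punch at orig (16,29); cuts so far [(16, 29), (20, 28)]; region rows[16,32) x cols[16,32) = 16x16
Op 5 cut(13, 13): punch at orig (29,29); cuts so far [(16, 29), (20, 28), (29, 29)]; region rows[16,32) x cols[16,32) = 16x16
Unfold 1 (reflect across h@16): 6 holes -> [(2, 29), (11, 28), (15, 29), (16, 29), (20, 28), (29, 29)]
Unfold 2 (reflect across v@16): 12 holes -> [(2, 2), (2, 29), (11, 3), (11, 28), (15, 2), (15, 29), (16, 2), (16, 29), (20, 3), (20, 28), (29, 2), (29, 29)]

Answer: 12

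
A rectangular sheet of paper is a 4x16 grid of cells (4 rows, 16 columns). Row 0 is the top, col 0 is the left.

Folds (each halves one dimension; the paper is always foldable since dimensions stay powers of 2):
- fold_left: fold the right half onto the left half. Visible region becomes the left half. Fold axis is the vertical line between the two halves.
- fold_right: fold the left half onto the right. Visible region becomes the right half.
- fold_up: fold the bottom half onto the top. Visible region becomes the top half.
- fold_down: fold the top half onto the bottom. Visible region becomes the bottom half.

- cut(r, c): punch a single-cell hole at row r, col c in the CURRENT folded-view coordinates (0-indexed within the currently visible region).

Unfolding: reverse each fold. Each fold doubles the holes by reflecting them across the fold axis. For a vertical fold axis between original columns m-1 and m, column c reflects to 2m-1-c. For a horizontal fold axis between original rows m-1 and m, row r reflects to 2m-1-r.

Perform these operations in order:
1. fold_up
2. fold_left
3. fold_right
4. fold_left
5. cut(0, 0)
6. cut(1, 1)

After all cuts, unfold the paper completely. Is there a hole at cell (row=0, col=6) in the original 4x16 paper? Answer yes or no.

Answer: no

Derivation:
Op 1 fold_up: fold axis h@2; visible region now rows[0,2) x cols[0,16) = 2x16
Op 2 fold_left: fold axis v@8; visible region now rows[0,2) x cols[0,8) = 2x8
Op 3 fold_right: fold axis v@4; visible region now rows[0,2) x cols[4,8) = 2x4
Op 4 fold_left: fold axis v@6; visible region now rows[0,2) x cols[4,6) = 2x2
Op 5 cut(0, 0): punch at orig (0,4); cuts so far [(0, 4)]; region rows[0,2) x cols[4,6) = 2x2
Op 6 cut(1, 1): punch at orig (1,5); cuts so far [(0, 4), (1, 5)]; region rows[0,2) x cols[4,6) = 2x2
Unfold 1 (reflect across v@6): 4 holes -> [(0, 4), (0, 7), (1, 5), (1, 6)]
Unfold 2 (reflect across v@4): 8 holes -> [(0, 0), (0, 3), (0, 4), (0, 7), (1, 1), (1, 2), (1, 5), (1, 6)]
Unfold 3 (reflect across v@8): 16 holes -> [(0, 0), (0, 3), (0, 4), (0, 7), (0, 8), (0, 11), (0, 12), (0, 15), (1, 1), (1, 2), (1, 5), (1, 6), (1, 9), (1, 10), (1, 13), (1, 14)]
Unfold 4 (reflect across h@2): 32 holes -> [(0, 0), (0, 3), (0, 4), (0, 7), (0, 8), (0, 11), (0, 12), (0, 15), (1, 1), (1, 2), (1, 5), (1, 6), (1, 9), (1, 10), (1, 13), (1, 14), (2, 1), (2, 2), (2, 5), (2, 6), (2, 9), (2, 10), (2, 13), (2, 14), (3, 0), (3, 3), (3, 4), (3, 7), (3, 8), (3, 11), (3, 12), (3, 15)]
Holes: [(0, 0), (0, 3), (0, 4), (0, 7), (0, 8), (0, 11), (0, 12), (0, 15), (1, 1), (1, 2), (1, 5), (1, 6), (1, 9), (1, 10), (1, 13), (1, 14), (2, 1), (2, 2), (2, 5), (2, 6), (2, 9), (2, 10), (2, 13), (2, 14), (3, 0), (3, 3), (3, 4), (3, 7), (3, 8), (3, 11), (3, 12), (3, 15)]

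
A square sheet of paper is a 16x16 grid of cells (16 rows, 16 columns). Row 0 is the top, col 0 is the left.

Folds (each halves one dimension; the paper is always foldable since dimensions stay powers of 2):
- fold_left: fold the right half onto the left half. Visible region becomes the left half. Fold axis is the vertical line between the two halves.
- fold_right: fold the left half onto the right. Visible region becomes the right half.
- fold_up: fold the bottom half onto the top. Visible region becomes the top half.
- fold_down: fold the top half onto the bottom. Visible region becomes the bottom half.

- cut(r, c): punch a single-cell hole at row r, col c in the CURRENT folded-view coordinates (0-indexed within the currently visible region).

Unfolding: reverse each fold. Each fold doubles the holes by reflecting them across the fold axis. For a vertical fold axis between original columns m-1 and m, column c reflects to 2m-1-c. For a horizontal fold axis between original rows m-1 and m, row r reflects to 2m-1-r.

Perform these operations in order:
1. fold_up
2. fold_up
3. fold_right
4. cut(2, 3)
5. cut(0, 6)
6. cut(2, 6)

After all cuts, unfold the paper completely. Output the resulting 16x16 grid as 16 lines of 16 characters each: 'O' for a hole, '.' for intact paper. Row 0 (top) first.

Answer: .O............O.
................
.O..O......O..O.
................
................
.O..O......O..O.
................
.O............O.
.O............O.
................
.O..O......O..O.
................
................
.O..O......O..O.
................
.O............O.

Derivation:
Op 1 fold_up: fold axis h@8; visible region now rows[0,8) x cols[0,16) = 8x16
Op 2 fold_up: fold axis h@4; visible region now rows[0,4) x cols[0,16) = 4x16
Op 3 fold_right: fold axis v@8; visible region now rows[0,4) x cols[8,16) = 4x8
Op 4 cut(2, 3): punch at orig (2,11); cuts so far [(2, 11)]; region rows[0,4) x cols[8,16) = 4x8
Op 5 cut(0, 6): punch at orig (0,14); cuts so far [(0, 14), (2, 11)]; region rows[0,4) x cols[8,16) = 4x8
Op 6 cut(2, 6): punch at orig (2,14); cuts so far [(0, 14), (2, 11), (2, 14)]; region rows[0,4) x cols[8,16) = 4x8
Unfold 1 (reflect across v@8): 6 holes -> [(0, 1), (0, 14), (2, 1), (2, 4), (2, 11), (2, 14)]
Unfold 2 (reflect across h@4): 12 holes -> [(0, 1), (0, 14), (2, 1), (2, 4), (2, 11), (2, 14), (5, 1), (5, 4), (5, 11), (5, 14), (7, 1), (7, 14)]
Unfold 3 (reflect across h@8): 24 holes -> [(0, 1), (0, 14), (2, 1), (2, 4), (2, 11), (2, 14), (5, 1), (5, 4), (5, 11), (5, 14), (7, 1), (7, 14), (8, 1), (8, 14), (10, 1), (10, 4), (10, 11), (10, 14), (13, 1), (13, 4), (13, 11), (13, 14), (15, 1), (15, 14)]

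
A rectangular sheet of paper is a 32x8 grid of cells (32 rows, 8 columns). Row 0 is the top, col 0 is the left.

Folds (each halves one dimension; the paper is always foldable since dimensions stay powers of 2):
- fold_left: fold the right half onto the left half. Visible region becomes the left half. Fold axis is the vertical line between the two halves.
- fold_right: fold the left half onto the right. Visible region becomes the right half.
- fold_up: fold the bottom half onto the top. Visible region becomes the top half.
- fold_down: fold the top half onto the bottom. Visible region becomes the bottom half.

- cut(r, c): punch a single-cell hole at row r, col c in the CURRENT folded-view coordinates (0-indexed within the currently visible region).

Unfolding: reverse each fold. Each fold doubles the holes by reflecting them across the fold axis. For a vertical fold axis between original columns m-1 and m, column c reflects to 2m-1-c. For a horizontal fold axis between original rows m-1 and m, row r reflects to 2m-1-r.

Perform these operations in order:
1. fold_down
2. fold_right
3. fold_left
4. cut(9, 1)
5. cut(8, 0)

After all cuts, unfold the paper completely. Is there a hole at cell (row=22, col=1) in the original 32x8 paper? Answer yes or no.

Op 1 fold_down: fold axis h@16; visible region now rows[16,32) x cols[0,8) = 16x8
Op 2 fold_right: fold axis v@4; visible region now rows[16,32) x cols[4,8) = 16x4
Op 3 fold_left: fold axis v@6; visible region now rows[16,32) x cols[4,6) = 16x2
Op 4 cut(9, 1): punch at orig (25,5); cuts so far [(25, 5)]; region rows[16,32) x cols[4,6) = 16x2
Op 5 cut(8, 0): punch at orig (24,4); cuts so far [(24, 4), (25, 5)]; region rows[16,32) x cols[4,6) = 16x2
Unfold 1 (reflect across v@6): 4 holes -> [(24, 4), (24, 7), (25, 5), (25, 6)]
Unfold 2 (reflect across v@4): 8 holes -> [(24, 0), (24, 3), (24, 4), (24, 7), (25, 1), (25, 2), (25, 5), (25, 6)]
Unfold 3 (reflect across h@16): 16 holes -> [(6, 1), (6, 2), (6, 5), (6, 6), (7, 0), (7, 3), (7, 4), (7, 7), (24, 0), (24, 3), (24, 4), (24, 7), (25, 1), (25, 2), (25, 5), (25, 6)]
Holes: [(6, 1), (6, 2), (6, 5), (6, 6), (7, 0), (7, 3), (7, 4), (7, 7), (24, 0), (24, 3), (24, 4), (24, 7), (25, 1), (25, 2), (25, 5), (25, 6)]

Answer: no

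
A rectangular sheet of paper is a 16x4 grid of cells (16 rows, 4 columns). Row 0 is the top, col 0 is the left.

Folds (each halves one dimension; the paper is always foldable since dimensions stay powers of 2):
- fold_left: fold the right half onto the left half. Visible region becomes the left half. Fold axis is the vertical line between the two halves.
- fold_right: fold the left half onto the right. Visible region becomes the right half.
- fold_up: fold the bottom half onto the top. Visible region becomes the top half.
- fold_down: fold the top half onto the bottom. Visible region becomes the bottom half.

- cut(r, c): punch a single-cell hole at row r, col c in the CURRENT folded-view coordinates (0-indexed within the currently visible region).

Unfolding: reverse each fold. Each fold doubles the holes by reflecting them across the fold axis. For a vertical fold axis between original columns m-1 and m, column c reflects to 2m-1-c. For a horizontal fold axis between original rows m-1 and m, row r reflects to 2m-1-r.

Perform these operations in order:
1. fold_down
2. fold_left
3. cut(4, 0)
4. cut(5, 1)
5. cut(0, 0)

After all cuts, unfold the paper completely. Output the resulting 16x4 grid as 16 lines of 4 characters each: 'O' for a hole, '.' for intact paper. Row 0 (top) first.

Op 1 fold_down: fold axis h@8; visible region now rows[8,16) x cols[0,4) = 8x4
Op 2 fold_left: fold axis v@2; visible region now rows[8,16) x cols[0,2) = 8x2
Op 3 cut(4, 0): punch at orig (12,0); cuts so far [(12, 0)]; region rows[8,16) x cols[0,2) = 8x2
Op 4 cut(5, 1): punch at orig (13,1); cuts so far [(12, 0), (13, 1)]; region rows[8,16) x cols[0,2) = 8x2
Op 5 cut(0, 0): punch at orig (8,0); cuts so far [(8, 0), (12, 0), (13, 1)]; region rows[8,16) x cols[0,2) = 8x2
Unfold 1 (reflect across v@2): 6 holes -> [(8, 0), (8, 3), (12, 0), (12, 3), (13, 1), (13, 2)]
Unfold 2 (reflect across h@8): 12 holes -> [(2, 1), (2, 2), (3, 0), (3, 3), (7, 0), (7, 3), (8, 0), (8, 3), (12, 0), (12, 3), (13, 1), (13, 2)]

Answer: ....
....
.OO.
O..O
....
....
....
O..O
O..O
....
....
....
O..O
.OO.
....
....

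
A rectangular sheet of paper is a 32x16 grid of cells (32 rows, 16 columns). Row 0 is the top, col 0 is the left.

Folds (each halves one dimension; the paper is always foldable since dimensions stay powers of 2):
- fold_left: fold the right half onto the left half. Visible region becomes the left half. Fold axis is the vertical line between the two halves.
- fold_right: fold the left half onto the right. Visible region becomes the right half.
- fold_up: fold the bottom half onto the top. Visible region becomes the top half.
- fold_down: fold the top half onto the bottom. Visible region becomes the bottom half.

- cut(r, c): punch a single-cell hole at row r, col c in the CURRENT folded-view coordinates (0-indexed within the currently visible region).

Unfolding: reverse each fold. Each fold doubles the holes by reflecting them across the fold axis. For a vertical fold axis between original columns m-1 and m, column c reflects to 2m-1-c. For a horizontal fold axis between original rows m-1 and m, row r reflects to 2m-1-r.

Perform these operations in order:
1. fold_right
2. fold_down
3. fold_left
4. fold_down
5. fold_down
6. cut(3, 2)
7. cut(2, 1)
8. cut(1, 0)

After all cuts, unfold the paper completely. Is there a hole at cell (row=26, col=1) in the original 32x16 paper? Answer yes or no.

Op 1 fold_right: fold axis v@8; visible region now rows[0,32) x cols[8,16) = 32x8
Op 2 fold_down: fold axis h@16; visible region now rows[16,32) x cols[8,16) = 16x8
Op 3 fold_left: fold axis v@12; visible region now rows[16,32) x cols[8,12) = 16x4
Op 4 fold_down: fold axis h@24; visible region now rows[24,32) x cols[8,12) = 8x4
Op 5 fold_down: fold axis h@28; visible region now rows[28,32) x cols[8,12) = 4x4
Op 6 cut(3, 2): punch at orig (31,10); cuts so far [(31, 10)]; region rows[28,32) x cols[8,12) = 4x4
Op 7 cut(2, 1): punch at orig (30,9); cuts so far [(30, 9), (31, 10)]; region rows[28,32) x cols[8,12) = 4x4
Op 8 cut(1, 0): punch at orig (29,8); cuts so far [(29, 8), (30, 9), (31, 10)]; region rows[28,32) x cols[8,12) = 4x4
Unfold 1 (reflect across h@28): 6 holes -> [(24, 10), (25, 9), (26, 8), (29, 8), (30, 9), (31, 10)]
Unfold 2 (reflect across h@24): 12 holes -> [(16, 10), (17, 9), (18, 8), (21, 8), (22, 9), (23, 10), (24, 10), (25, 9), (26, 8), (29, 8), (30, 9), (31, 10)]
Unfold 3 (reflect across v@12): 24 holes -> [(16, 10), (16, 13), (17, 9), (17, 14), (18, 8), (18, 15), (21, 8), (21, 15), (22, 9), (22, 14), (23, 10), (23, 13), (24, 10), (24, 13), (25, 9), (25, 14), (26, 8), (26, 15), (29, 8), (29, 15), (30, 9), (30, 14), (31, 10), (31, 13)]
Unfold 4 (reflect across h@16): 48 holes -> [(0, 10), (0, 13), (1, 9), (1, 14), (2, 8), (2, 15), (5, 8), (5, 15), (6, 9), (6, 14), (7, 10), (7, 13), (8, 10), (8, 13), (9, 9), (9, 14), (10, 8), (10, 15), (13, 8), (13, 15), (14, 9), (14, 14), (15, 10), (15, 13), (16, 10), (16, 13), (17, 9), (17, 14), (18, 8), (18, 15), (21, 8), (21, 15), (22, 9), (22, 14), (23, 10), (23, 13), (24, 10), (24, 13), (25, 9), (25, 14), (26, 8), (26, 15), (29, 8), (29, 15), (30, 9), (30, 14), (31, 10), (31, 13)]
Unfold 5 (reflect across v@8): 96 holes -> [(0, 2), (0, 5), (0, 10), (0, 13), (1, 1), (1, 6), (1, 9), (1, 14), (2, 0), (2, 7), (2, 8), (2, 15), (5, 0), (5, 7), (5, 8), (5, 15), (6, 1), (6, 6), (6, 9), (6, 14), (7, 2), (7, 5), (7, 10), (7, 13), (8, 2), (8, 5), (8, 10), (8, 13), (9, 1), (9, 6), (9, 9), (9, 14), (10, 0), (10, 7), (10, 8), (10, 15), (13, 0), (13, 7), (13, 8), (13, 15), (14, 1), (14, 6), (14, 9), (14, 14), (15, 2), (15, 5), (15, 10), (15, 13), (16, 2), (16, 5), (16, 10), (16, 13), (17, 1), (17, 6), (17, 9), (17, 14), (18, 0), (18, 7), (18, 8), (18, 15), (21, 0), (21, 7), (21, 8), (21, 15), (22, 1), (22, 6), (22, 9), (22, 14), (23, 2), (23, 5), (23, 10), (23, 13), (24, 2), (24, 5), (24, 10), (24, 13), (25, 1), (25, 6), (25, 9), (25, 14), (26, 0), (26, 7), (26, 8), (26, 15), (29, 0), (29, 7), (29, 8), (29, 15), (30, 1), (30, 6), (30, 9), (30, 14), (31, 2), (31, 5), (31, 10), (31, 13)]
Holes: [(0, 2), (0, 5), (0, 10), (0, 13), (1, 1), (1, 6), (1, 9), (1, 14), (2, 0), (2, 7), (2, 8), (2, 15), (5, 0), (5, 7), (5, 8), (5, 15), (6, 1), (6, 6), (6, 9), (6, 14), (7, 2), (7, 5), (7, 10), (7, 13), (8, 2), (8, 5), (8, 10), (8, 13), (9, 1), (9, 6), (9, 9), (9, 14), (10, 0), (10, 7), (10, 8), (10, 15), (13, 0), (13, 7), (13, 8), (13, 15), (14, 1), (14, 6), (14, 9), (14, 14), (15, 2), (15, 5), (15, 10), (15, 13), (16, 2), (16, 5), (16, 10), (16, 13), (17, 1), (17, 6), (17, 9), (17, 14), (18, 0), (18, 7), (18, 8), (18, 15), (21, 0), (21, 7), (21, 8), (21, 15), (22, 1), (22, 6), (22, 9), (22, 14), (23, 2), (23, 5), (23, 10), (23, 13), (24, 2), (24, 5), (24, 10), (24, 13), (25, 1), (25, 6), (25, 9), (25, 14), (26, 0), (26, 7), (26, 8), (26, 15), (29, 0), (29, 7), (29, 8), (29, 15), (30, 1), (30, 6), (30, 9), (30, 14), (31, 2), (31, 5), (31, 10), (31, 13)]

Answer: no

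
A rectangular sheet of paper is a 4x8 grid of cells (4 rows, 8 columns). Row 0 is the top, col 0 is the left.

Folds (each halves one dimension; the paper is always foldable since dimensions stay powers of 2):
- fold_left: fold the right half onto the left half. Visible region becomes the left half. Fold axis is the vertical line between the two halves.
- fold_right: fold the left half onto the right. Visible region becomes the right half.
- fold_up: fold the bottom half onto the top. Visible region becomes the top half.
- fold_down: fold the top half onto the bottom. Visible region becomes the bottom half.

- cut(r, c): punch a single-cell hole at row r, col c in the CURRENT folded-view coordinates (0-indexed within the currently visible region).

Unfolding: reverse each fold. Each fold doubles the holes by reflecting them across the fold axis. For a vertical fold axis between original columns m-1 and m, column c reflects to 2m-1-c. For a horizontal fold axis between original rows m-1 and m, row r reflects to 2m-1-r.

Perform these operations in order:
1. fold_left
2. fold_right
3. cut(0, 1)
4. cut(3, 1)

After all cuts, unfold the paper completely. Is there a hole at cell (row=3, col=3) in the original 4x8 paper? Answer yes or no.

Op 1 fold_left: fold axis v@4; visible region now rows[0,4) x cols[0,4) = 4x4
Op 2 fold_right: fold axis v@2; visible region now rows[0,4) x cols[2,4) = 4x2
Op 3 cut(0, 1): punch at orig (0,3); cuts so far [(0, 3)]; region rows[0,4) x cols[2,4) = 4x2
Op 4 cut(3, 1): punch at orig (3,3); cuts so far [(0, 3), (3, 3)]; region rows[0,4) x cols[2,4) = 4x2
Unfold 1 (reflect across v@2): 4 holes -> [(0, 0), (0, 3), (3, 0), (3, 3)]
Unfold 2 (reflect across v@4): 8 holes -> [(0, 0), (0, 3), (0, 4), (0, 7), (3, 0), (3, 3), (3, 4), (3, 7)]
Holes: [(0, 0), (0, 3), (0, 4), (0, 7), (3, 0), (3, 3), (3, 4), (3, 7)]

Answer: yes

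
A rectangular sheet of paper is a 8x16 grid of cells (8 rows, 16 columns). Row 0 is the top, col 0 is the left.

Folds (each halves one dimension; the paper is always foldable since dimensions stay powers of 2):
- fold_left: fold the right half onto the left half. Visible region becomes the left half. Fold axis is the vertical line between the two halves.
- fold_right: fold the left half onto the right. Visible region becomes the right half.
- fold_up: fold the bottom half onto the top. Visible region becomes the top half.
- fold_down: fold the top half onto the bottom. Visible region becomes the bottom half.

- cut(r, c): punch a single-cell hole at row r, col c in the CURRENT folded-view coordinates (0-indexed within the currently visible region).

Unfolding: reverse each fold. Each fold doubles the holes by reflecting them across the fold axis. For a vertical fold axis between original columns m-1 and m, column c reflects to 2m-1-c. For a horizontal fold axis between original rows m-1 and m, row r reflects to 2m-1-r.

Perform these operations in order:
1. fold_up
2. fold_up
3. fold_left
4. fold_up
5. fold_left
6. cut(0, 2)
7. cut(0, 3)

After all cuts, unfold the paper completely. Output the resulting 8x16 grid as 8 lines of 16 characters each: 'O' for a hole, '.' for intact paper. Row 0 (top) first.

Answer: ..OOOO....OOOO..
..OOOO....OOOO..
..OOOO....OOOO..
..OOOO....OOOO..
..OOOO....OOOO..
..OOOO....OOOO..
..OOOO....OOOO..
..OOOO....OOOO..

Derivation:
Op 1 fold_up: fold axis h@4; visible region now rows[0,4) x cols[0,16) = 4x16
Op 2 fold_up: fold axis h@2; visible region now rows[0,2) x cols[0,16) = 2x16
Op 3 fold_left: fold axis v@8; visible region now rows[0,2) x cols[0,8) = 2x8
Op 4 fold_up: fold axis h@1; visible region now rows[0,1) x cols[0,8) = 1x8
Op 5 fold_left: fold axis v@4; visible region now rows[0,1) x cols[0,4) = 1x4
Op 6 cut(0, 2): punch at orig (0,2); cuts so far [(0, 2)]; region rows[0,1) x cols[0,4) = 1x4
Op 7 cut(0, 3): punch at orig (0,3); cuts so far [(0, 2), (0, 3)]; region rows[0,1) x cols[0,4) = 1x4
Unfold 1 (reflect across v@4): 4 holes -> [(0, 2), (0, 3), (0, 4), (0, 5)]
Unfold 2 (reflect across h@1): 8 holes -> [(0, 2), (0, 3), (0, 4), (0, 5), (1, 2), (1, 3), (1, 4), (1, 5)]
Unfold 3 (reflect across v@8): 16 holes -> [(0, 2), (0, 3), (0, 4), (0, 5), (0, 10), (0, 11), (0, 12), (0, 13), (1, 2), (1, 3), (1, 4), (1, 5), (1, 10), (1, 11), (1, 12), (1, 13)]
Unfold 4 (reflect across h@2): 32 holes -> [(0, 2), (0, 3), (0, 4), (0, 5), (0, 10), (0, 11), (0, 12), (0, 13), (1, 2), (1, 3), (1, 4), (1, 5), (1, 10), (1, 11), (1, 12), (1, 13), (2, 2), (2, 3), (2, 4), (2, 5), (2, 10), (2, 11), (2, 12), (2, 13), (3, 2), (3, 3), (3, 4), (3, 5), (3, 10), (3, 11), (3, 12), (3, 13)]
Unfold 5 (reflect across h@4): 64 holes -> [(0, 2), (0, 3), (0, 4), (0, 5), (0, 10), (0, 11), (0, 12), (0, 13), (1, 2), (1, 3), (1, 4), (1, 5), (1, 10), (1, 11), (1, 12), (1, 13), (2, 2), (2, 3), (2, 4), (2, 5), (2, 10), (2, 11), (2, 12), (2, 13), (3, 2), (3, 3), (3, 4), (3, 5), (3, 10), (3, 11), (3, 12), (3, 13), (4, 2), (4, 3), (4, 4), (4, 5), (4, 10), (4, 11), (4, 12), (4, 13), (5, 2), (5, 3), (5, 4), (5, 5), (5, 10), (5, 11), (5, 12), (5, 13), (6, 2), (6, 3), (6, 4), (6, 5), (6, 10), (6, 11), (6, 12), (6, 13), (7, 2), (7, 3), (7, 4), (7, 5), (7, 10), (7, 11), (7, 12), (7, 13)]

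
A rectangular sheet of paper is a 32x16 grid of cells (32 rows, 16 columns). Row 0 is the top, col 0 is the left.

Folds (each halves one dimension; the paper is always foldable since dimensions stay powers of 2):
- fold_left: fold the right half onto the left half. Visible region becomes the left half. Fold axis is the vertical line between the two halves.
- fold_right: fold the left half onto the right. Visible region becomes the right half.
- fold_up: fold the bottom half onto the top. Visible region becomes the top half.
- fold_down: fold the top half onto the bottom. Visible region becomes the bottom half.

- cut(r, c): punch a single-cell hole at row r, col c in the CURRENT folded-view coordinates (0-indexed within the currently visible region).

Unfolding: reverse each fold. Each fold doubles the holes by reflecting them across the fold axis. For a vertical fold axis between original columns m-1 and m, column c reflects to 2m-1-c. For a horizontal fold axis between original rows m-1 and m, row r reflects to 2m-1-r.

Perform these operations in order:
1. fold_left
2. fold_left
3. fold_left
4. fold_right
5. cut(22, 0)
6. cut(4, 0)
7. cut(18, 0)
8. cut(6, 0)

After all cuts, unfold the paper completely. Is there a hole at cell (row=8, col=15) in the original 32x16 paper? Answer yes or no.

Answer: no

Derivation:
Op 1 fold_left: fold axis v@8; visible region now rows[0,32) x cols[0,8) = 32x8
Op 2 fold_left: fold axis v@4; visible region now rows[0,32) x cols[0,4) = 32x4
Op 3 fold_left: fold axis v@2; visible region now rows[0,32) x cols[0,2) = 32x2
Op 4 fold_right: fold axis v@1; visible region now rows[0,32) x cols[1,2) = 32x1
Op 5 cut(22, 0): punch at orig (22,1); cuts so far [(22, 1)]; region rows[0,32) x cols[1,2) = 32x1
Op 6 cut(4, 0): punch at orig (4,1); cuts so far [(4, 1), (22, 1)]; region rows[0,32) x cols[1,2) = 32x1
Op 7 cut(18, 0): punch at orig (18,1); cuts so far [(4, 1), (18, 1), (22, 1)]; region rows[0,32) x cols[1,2) = 32x1
Op 8 cut(6, 0): punch at orig (6,1); cuts so far [(4, 1), (6, 1), (18, 1), (22, 1)]; region rows[0,32) x cols[1,2) = 32x1
Unfold 1 (reflect across v@1): 8 holes -> [(4, 0), (4, 1), (6, 0), (6, 1), (18, 0), (18, 1), (22, 0), (22, 1)]
Unfold 2 (reflect across v@2): 16 holes -> [(4, 0), (4, 1), (4, 2), (4, 3), (6, 0), (6, 1), (6, 2), (6, 3), (18, 0), (18, 1), (18, 2), (18, 3), (22, 0), (22, 1), (22, 2), (22, 3)]
Unfold 3 (reflect across v@4): 32 holes -> [(4, 0), (4, 1), (4, 2), (4, 3), (4, 4), (4, 5), (4, 6), (4, 7), (6, 0), (6, 1), (6, 2), (6, 3), (6, 4), (6, 5), (6, 6), (6, 7), (18, 0), (18, 1), (18, 2), (18, 3), (18, 4), (18, 5), (18, 6), (18, 7), (22, 0), (22, 1), (22, 2), (22, 3), (22, 4), (22, 5), (22, 6), (22, 7)]
Unfold 4 (reflect across v@8): 64 holes -> [(4, 0), (4, 1), (4, 2), (4, 3), (4, 4), (4, 5), (4, 6), (4, 7), (4, 8), (4, 9), (4, 10), (4, 11), (4, 12), (4, 13), (4, 14), (4, 15), (6, 0), (6, 1), (6, 2), (6, 3), (6, 4), (6, 5), (6, 6), (6, 7), (6, 8), (6, 9), (6, 10), (6, 11), (6, 12), (6, 13), (6, 14), (6, 15), (18, 0), (18, 1), (18, 2), (18, 3), (18, 4), (18, 5), (18, 6), (18, 7), (18, 8), (18, 9), (18, 10), (18, 11), (18, 12), (18, 13), (18, 14), (18, 15), (22, 0), (22, 1), (22, 2), (22, 3), (22, 4), (22, 5), (22, 6), (22, 7), (22, 8), (22, 9), (22, 10), (22, 11), (22, 12), (22, 13), (22, 14), (22, 15)]
Holes: [(4, 0), (4, 1), (4, 2), (4, 3), (4, 4), (4, 5), (4, 6), (4, 7), (4, 8), (4, 9), (4, 10), (4, 11), (4, 12), (4, 13), (4, 14), (4, 15), (6, 0), (6, 1), (6, 2), (6, 3), (6, 4), (6, 5), (6, 6), (6, 7), (6, 8), (6, 9), (6, 10), (6, 11), (6, 12), (6, 13), (6, 14), (6, 15), (18, 0), (18, 1), (18, 2), (18, 3), (18, 4), (18, 5), (18, 6), (18, 7), (18, 8), (18, 9), (18, 10), (18, 11), (18, 12), (18, 13), (18, 14), (18, 15), (22, 0), (22, 1), (22, 2), (22, 3), (22, 4), (22, 5), (22, 6), (22, 7), (22, 8), (22, 9), (22, 10), (22, 11), (22, 12), (22, 13), (22, 14), (22, 15)]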